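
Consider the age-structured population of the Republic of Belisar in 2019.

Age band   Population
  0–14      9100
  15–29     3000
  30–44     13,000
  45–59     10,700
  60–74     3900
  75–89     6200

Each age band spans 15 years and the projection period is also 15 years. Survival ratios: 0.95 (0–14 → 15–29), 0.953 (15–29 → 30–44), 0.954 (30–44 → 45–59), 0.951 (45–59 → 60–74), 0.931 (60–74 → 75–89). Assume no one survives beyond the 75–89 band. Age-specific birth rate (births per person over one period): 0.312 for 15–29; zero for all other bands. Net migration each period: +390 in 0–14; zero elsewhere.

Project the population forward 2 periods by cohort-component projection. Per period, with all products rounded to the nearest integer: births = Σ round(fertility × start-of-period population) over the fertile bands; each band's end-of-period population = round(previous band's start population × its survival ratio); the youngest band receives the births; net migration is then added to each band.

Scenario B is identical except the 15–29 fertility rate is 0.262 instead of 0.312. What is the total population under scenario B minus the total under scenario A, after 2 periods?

-575

[period 1]
Births: 3000 × 0.312 = 936
15–29: 9100 × 0.95 = 8645
30–44: 3000 × 0.953 = 2859
45–59: 13000 × 0.954 = 12402
60–74: 10700 × 0.951 = 10176
75–89: 3900 × 0.931 = 3631
Net migration: 0–14 + 390 → 1326
Giving 1326 / 8645 / 2859 / 12402 / 10176 / 3631.
[period 2]
Births: 8645 × 0.312 = 2697
15–29: 1326 × 0.95 = 1260
30–44: 8645 × 0.953 = 8239
45–59: 2859 × 0.954 = 2727
60–74: 12402 × 0.951 = 11794
75–89: 10176 × 0.931 = 9474
Net migration: 0–14 + 390 → 3087
Giving 3087 / 1260 / 8239 / 2727 / 11794 / 9474.
Scenario A total after 2 periods: 36581
Scenario B projection —
[period 1]
Births: 3000 × 0.262 = 786
15–29: 9100 × 0.95 = 8645
30–44: 3000 × 0.953 = 2859
45–59: 13000 × 0.954 = 12402
60–74: 10700 × 0.951 = 10176
75–89: 3900 × 0.931 = 3631
Net migration: 0–14 + 390 → 1176
Giving 1176 / 8645 / 2859 / 12402 / 10176 / 3631.
[period 2]
Births: 8645 × 0.262 = 2265
15–29: 1176 × 0.95 = 1117
30–44: 8645 × 0.953 = 8239
45–59: 2859 × 0.954 = 2727
60–74: 12402 × 0.951 = 11794
75–89: 10176 × 0.931 = 9474
Net migration: 0–14 + 390 → 2655
Giving 2655 / 1117 / 8239 / 2727 / 11794 / 9474.
Scenario B total after 2 periods: 36006
Difference B − A = 36006 − 36581 = -575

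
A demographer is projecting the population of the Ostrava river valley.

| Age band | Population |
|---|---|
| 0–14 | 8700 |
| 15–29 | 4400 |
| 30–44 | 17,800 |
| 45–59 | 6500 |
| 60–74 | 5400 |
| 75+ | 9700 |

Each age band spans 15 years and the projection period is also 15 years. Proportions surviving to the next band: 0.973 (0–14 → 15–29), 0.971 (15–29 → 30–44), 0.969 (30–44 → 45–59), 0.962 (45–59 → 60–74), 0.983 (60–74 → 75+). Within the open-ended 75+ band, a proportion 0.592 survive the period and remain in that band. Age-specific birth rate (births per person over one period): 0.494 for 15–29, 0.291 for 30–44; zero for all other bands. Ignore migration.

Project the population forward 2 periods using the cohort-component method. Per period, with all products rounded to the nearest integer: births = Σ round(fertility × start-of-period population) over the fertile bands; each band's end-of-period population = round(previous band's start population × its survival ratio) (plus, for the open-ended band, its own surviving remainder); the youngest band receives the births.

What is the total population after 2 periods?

54222

[period 1]
Births: 4400 × 0.494 = 2174 ; 17800 × 0.291 = 5180 → 7354
15–29: 8700 × 0.973 = 8465
30–44: 4400 × 0.971 = 4272
45–59: 17800 × 0.969 = 17248
60–74: 6500 × 0.962 = 6253
75+: 5400 × 0.983 + 9700 × 0.592 = 5308 + 5742 = 11050
End of period: [7354, 8465, 4272, 17248, 6253, 11050]
[period 2]
Births: 8465 × 0.494 = 4182 ; 4272 × 0.291 = 1243 → 5425
15–29: 7354 × 0.973 = 7155
30–44: 8465 × 0.971 = 8220
45–59: 4272 × 0.969 = 4140
60–74: 17248 × 0.962 = 16593
75+: 6253 × 0.983 + 11050 × 0.592 = 6147 + 6542 = 12689
End of period: [5425, 7155, 8220, 4140, 16593, 12689]
Total after period 2: 5425 + 7155 + 8220 + 4140 + 16593 + 12689 = 54222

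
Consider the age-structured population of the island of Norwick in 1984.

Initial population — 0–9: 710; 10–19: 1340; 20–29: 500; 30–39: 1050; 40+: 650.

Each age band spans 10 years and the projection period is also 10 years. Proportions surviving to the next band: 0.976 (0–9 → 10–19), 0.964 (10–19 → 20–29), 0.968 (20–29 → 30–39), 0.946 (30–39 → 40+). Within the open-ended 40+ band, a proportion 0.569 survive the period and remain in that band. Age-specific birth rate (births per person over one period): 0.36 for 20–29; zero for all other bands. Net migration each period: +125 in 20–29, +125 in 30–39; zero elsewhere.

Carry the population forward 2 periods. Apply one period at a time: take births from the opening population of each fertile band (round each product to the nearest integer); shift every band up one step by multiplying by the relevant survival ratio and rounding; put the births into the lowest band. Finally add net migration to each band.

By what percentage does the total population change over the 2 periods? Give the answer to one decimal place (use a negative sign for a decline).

1.8

After projecting period 1:
Births: 500 * 0.36 = 180
10–19: 710 * 0.976 = 693
20–29: 1340 * 0.964 = 1292
30–39: 500 * 0.968 = 484
40+: 1050 * 0.946 + 650 * 0.569 = 993 + 370 = 1363
Net migration: 20–29 + 125 → 1417; 30–39 + 125 → 609
Giving 180 / 693 / 1417 / 609 / 1363.
After projecting period 2:
Births: 1417 * 0.36 = 510
10–19: 180 * 0.976 = 176
20–29: 693 * 0.964 = 668
30–39: 1417 * 0.968 = 1372
40+: 609 * 0.946 + 1363 * 0.569 = 576 + 776 = 1352
Net migration: 20–29 + 125 → 793; 30–39 + 125 → 1497
Giving 510 / 176 / 793 / 1497 / 1352.
Total: 4250 → 4328; change = 78; percentage change = 1.8%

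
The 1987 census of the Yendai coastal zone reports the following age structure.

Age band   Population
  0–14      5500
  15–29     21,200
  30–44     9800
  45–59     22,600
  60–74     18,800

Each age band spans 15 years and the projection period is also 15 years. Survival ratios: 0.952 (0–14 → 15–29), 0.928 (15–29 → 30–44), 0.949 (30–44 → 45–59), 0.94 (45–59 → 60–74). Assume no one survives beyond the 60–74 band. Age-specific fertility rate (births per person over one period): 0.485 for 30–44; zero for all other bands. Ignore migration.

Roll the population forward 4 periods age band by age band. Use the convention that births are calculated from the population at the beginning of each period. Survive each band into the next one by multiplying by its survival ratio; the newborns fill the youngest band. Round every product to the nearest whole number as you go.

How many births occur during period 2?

9542

Period 1:
Births: 9800 × 0.485 = 4753
15–29: 5500 × 0.952 = 5236
30–44: 21200 × 0.928 = 19674
45–59: 9800 × 0.949 = 9300
60–74: 22600 × 0.94 = 21244
Giving 4753 / 5236 / 19674 / 9300 / 21244.
Period 2:
Births: 19674 × 0.485 = 9542
15–29: 4753 × 0.952 = 4525
30–44: 5236 × 0.928 = 4859
45–59: 19674 × 0.949 = 18671
60–74: 9300 × 0.94 = 8742
Giving 9542 / 4525 / 4859 / 18671 / 8742.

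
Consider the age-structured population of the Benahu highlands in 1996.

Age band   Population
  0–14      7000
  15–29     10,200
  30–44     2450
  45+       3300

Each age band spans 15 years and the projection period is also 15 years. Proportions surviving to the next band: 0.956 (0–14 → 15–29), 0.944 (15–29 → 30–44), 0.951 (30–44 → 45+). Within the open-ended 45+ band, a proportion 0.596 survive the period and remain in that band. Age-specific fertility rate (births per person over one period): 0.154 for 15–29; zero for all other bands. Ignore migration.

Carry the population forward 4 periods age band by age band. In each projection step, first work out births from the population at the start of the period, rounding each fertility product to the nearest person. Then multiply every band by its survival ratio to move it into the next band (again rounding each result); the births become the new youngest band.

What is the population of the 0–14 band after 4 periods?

— Period 1 —
Births: 10200 × 0.154 = 1571
15–29: 7000 × 0.956 = 6692
30–44: 10200 × 0.944 = 9629
45+: 2450 × 0.951 + 3300 × 0.596 = 2330 + 1967 = 4297
→ [1571, 6692, 9629, 4297]
— Period 2 —
Births: 6692 × 0.154 = 1031
15–29: 1571 × 0.956 = 1502
30–44: 6692 × 0.944 = 6317
45+: 9629 × 0.951 + 4297 × 0.596 = 9157 + 2561 = 11718
→ [1031, 1502, 6317, 11718]
— Period 3 —
Births: 1502 × 0.154 = 231
15–29: 1031 × 0.956 = 986
30–44: 1502 × 0.944 = 1418
45+: 6317 × 0.951 + 11718 × 0.596 = 6007 + 6984 = 12991
→ [231, 986, 1418, 12991]
— Period 4 —
Births: 986 × 0.154 = 152
15–29: 231 × 0.956 = 221
30–44: 986 × 0.944 = 931
45+: 1418 × 0.951 + 12991 × 0.596 = 1349 + 7743 = 9092
→ [152, 221, 931, 9092]

152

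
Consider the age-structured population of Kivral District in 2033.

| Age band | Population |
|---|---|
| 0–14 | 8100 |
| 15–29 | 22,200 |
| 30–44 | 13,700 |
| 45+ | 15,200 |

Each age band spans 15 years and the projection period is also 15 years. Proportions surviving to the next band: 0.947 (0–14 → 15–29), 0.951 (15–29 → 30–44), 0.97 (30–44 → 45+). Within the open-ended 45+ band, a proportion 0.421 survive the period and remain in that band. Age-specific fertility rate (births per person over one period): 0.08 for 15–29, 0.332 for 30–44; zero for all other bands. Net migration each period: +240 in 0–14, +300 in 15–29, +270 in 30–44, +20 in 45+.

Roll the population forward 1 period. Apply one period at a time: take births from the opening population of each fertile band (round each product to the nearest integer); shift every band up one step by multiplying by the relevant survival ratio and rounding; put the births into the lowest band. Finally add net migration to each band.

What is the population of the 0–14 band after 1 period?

6564

[period 1]
Births: 22200 * 0.08 = 1776 ; 13700 * 0.332 = 4548 → 6324
15–29: 8100 * 0.947 = 7671
30–44: 22200 * 0.951 = 21112
45+: 13700 * 0.97 + 15200 * 0.421 = 13289 + 6399 = 19688
Net migration: 0–14 + 240 → 6564; 15–29 + 300 → 7971; 30–44 + 270 → 21382; 45+ + 20 → 19708
End of period: [6564, 7971, 21382, 19708]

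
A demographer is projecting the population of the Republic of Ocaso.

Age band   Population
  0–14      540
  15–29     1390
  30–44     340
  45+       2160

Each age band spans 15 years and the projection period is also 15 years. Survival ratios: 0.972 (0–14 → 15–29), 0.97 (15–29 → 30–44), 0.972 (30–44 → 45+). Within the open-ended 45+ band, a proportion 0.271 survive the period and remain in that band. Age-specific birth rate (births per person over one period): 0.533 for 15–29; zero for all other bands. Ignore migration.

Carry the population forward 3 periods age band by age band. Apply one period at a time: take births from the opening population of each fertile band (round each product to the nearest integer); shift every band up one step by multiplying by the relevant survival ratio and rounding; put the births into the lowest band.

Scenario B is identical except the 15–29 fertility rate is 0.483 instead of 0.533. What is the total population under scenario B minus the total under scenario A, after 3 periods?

Period 1:
Births: 1390 × 0.533 = 741
15–29: 540 × 0.972 = 525
30–44: 1390 × 0.97 = 1348
45+: 340 × 0.972 + 2160 × 0.271 = 330 + 585 = 915
End of period: [741, 525, 1348, 915]
Period 2:
Births: 525 × 0.533 = 280
15–29: 741 × 0.972 = 720
30–44: 525 × 0.97 = 509
45+: 1348 × 0.972 + 915 × 0.271 = 1310 + 248 = 1558
End of period: [280, 720, 509, 1558]
Period 3:
Births: 720 × 0.533 = 384
15–29: 280 × 0.972 = 272
30–44: 720 × 0.97 = 698
45+: 509 × 0.972 + 1558 × 0.271 = 495 + 422 = 917
End of period: [384, 272, 698, 917]
Scenario A total after 3 periods: 2271
Scenario B projection —
Period 1:
Births: 1390 × 0.483 = 671
15–29: 540 × 0.972 = 525
30–44: 1390 × 0.97 = 1348
45+: 340 × 0.972 + 2160 × 0.271 = 330 + 585 = 915
End of period: [671, 525, 1348, 915]
Period 2:
Births: 525 × 0.483 = 254
15–29: 671 × 0.972 = 652
30–44: 525 × 0.97 = 509
45+: 1348 × 0.972 + 915 × 0.271 = 1310 + 248 = 1558
End of period: [254, 652, 509, 1558]
Period 3:
Births: 652 × 0.483 = 315
15–29: 254 × 0.972 = 247
30–44: 652 × 0.97 = 632
45+: 509 × 0.972 + 1558 × 0.271 = 495 + 422 = 917
End of period: [315, 247, 632, 917]
Scenario B total after 3 periods: 2111
Difference B − A = 2111 − 2271 = -160

-160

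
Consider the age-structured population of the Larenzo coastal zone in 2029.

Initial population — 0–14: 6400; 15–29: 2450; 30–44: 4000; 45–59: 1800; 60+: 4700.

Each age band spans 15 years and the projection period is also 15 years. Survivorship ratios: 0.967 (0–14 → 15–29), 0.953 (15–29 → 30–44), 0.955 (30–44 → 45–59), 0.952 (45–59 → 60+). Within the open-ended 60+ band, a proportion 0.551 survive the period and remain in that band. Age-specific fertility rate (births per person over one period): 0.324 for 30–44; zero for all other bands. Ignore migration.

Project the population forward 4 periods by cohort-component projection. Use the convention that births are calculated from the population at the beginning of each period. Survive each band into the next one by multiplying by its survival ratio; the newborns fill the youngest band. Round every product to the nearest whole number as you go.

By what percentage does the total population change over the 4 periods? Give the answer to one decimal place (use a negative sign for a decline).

(Bands numbered youngest = 1 to oldest = 5.)
— Period 1 —
Births: 4000 × 0.324 = 1296
Band 2: 6400 × 0.967 = 6189
Band 3: 2450 × 0.953 = 2335
Band 4: 4000 × 0.955 = 3820
Band 5: 1800 × 0.952 + 4700 × 0.551 = 1714 + 2590 = 4304
Giving 1296 / 6189 / 2335 / 3820 / 4304.
— Period 2 —
Births: 2335 × 0.324 = 757
Band 2: 1296 × 0.967 = 1253
Band 3: 6189 × 0.953 = 5898
Band 4: 2335 × 0.955 = 2230
Band 5: 3820 × 0.952 + 4304 × 0.551 = 3637 + 2372 = 6009
Giving 757 / 1253 / 5898 / 2230 / 6009.
— Period 3 —
Births: 5898 × 0.324 = 1911
Band 2: 757 × 0.967 = 732
Band 3: 1253 × 0.953 = 1194
Band 4: 5898 × 0.955 = 5633
Band 5: 2230 × 0.952 + 6009 × 0.551 = 2123 + 3311 = 5434
Giving 1911 / 732 / 1194 / 5633 / 5434.
— Period 4 —
Births: 1194 × 0.324 = 387
Band 2: 1911 × 0.967 = 1848
Band 3: 732 × 0.953 = 698
Band 4: 1194 × 0.955 = 1140
Band 5: 5633 × 0.952 + 5434 × 0.551 = 5363 + 2994 = 8357
Giving 387 / 1848 / 698 / 1140 / 8357.
Total: 19350 → 12430; change = -6920; percentage change = -35.8%

-35.8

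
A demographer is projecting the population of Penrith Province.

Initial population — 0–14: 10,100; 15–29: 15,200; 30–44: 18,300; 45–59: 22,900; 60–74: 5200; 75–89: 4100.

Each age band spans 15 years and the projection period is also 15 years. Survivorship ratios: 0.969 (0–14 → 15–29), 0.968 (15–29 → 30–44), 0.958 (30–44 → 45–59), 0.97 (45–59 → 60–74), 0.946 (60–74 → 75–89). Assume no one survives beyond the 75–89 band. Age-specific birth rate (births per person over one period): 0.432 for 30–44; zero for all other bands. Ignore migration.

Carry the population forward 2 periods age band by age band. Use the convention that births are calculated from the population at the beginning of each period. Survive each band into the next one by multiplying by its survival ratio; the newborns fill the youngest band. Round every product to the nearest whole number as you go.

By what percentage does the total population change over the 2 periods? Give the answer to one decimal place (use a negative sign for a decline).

-0.3

Numbering the bands 1..6 from youngest to oldest:
After projecting period 1:
Births: 18300 × 0.432 = 7906
Band 2: 10100 × 0.969 = 9787
Band 3: 15200 × 0.968 = 14714
Band 4: 18300 × 0.958 = 17531
Band 5: 22900 × 0.97 = 22213
Band 6: 5200 × 0.946 = 4919
Population now: 0–14=7906, 15–29=9787, 30–44=14714, 45–59=17531, 60–74=22213, 75–89=4919
After projecting period 2:
Births: 14714 × 0.432 = 6356
Band 2: 7906 × 0.969 = 7661
Band 3: 9787 × 0.968 = 9474
Band 4: 14714 × 0.958 = 14096
Band 5: 17531 × 0.97 = 17005
Band 6: 22213 × 0.946 = 21013
Population now: 0–14=6356, 15–29=7661, 30–44=9474, 45–59=14096, 60–74=17005, 75–89=21013
Total: 75800 → 75605; change = -195; percentage change = -0.3%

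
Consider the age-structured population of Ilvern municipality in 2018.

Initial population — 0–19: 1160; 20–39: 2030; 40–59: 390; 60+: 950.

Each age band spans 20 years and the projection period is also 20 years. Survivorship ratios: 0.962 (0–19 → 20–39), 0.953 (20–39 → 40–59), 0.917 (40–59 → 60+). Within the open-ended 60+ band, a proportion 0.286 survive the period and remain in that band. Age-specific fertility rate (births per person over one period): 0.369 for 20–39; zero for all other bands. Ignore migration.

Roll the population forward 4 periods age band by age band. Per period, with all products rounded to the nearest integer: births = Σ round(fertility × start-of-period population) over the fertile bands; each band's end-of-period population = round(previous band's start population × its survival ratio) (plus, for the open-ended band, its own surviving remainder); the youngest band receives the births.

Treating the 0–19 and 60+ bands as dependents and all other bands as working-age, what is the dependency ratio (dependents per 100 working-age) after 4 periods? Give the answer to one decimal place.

Numbering the bands 1..4 from youngest to oldest:
Period 1:
Births: 2030 × 0.369 = 749
Band 2: 1160 × 0.962 = 1116
Band 3: 2030 × 0.953 = 1935
Band 4: 390 × 0.917 + 950 × 0.286 = 358 + 272 = 630
End of period: [749, 1116, 1935, 630]
Period 2:
Births: 1116 × 0.369 = 412
Band 2: 749 × 0.962 = 721
Band 3: 1116 × 0.953 = 1064
Band 4: 1935 × 0.917 + 630 × 0.286 = 1774 + 180 = 1954
End of period: [412, 721, 1064, 1954]
Period 3:
Births: 721 × 0.369 = 266
Band 2: 412 × 0.962 = 396
Band 3: 721 × 0.953 = 687
Band 4: 1064 × 0.917 + 1954 × 0.286 = 976 + 559 = 1535
End of period: [266, 396, 687, 1535]
Period 4:
Births: 396 × 0.369 = 146
Band 2: 266 × 0.962 = 256
Band 3: 396 × 0.953 = 377
Band 4: 687 × 0.917 + 1535 × 0.286 = 630 + 439 = 1069
End of period: [146, 256, 377, 1069]
Dependents (band 0–19 + band 60+) = 146 + 1069 = 1215; working-age = 633; ratio = 1215/633 × 100 = 191.9

191.9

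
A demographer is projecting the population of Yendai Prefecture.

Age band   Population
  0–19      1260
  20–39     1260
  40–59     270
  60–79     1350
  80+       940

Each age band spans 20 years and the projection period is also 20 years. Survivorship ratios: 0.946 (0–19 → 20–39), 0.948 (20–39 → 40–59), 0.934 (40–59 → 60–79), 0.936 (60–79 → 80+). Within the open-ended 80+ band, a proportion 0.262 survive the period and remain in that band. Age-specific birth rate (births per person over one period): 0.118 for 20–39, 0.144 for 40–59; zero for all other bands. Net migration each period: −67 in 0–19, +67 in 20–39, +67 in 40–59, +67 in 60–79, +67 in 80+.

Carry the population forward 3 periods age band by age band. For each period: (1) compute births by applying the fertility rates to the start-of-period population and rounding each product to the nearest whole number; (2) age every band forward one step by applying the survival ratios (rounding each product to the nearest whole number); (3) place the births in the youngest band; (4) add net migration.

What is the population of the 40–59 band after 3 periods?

[period 1]
Births: 1260 * 0.118 = 149, 270 * 0.144 = 39 — total 188
20–39: 1260 * 0.946 = 1192
40–59: 1260 * 0.948 = 1194
60–79: 270 * 0.934 = 252
80+: 1350 * 0.936 + 940 * 0.262 = 1264 + 246 = 1510
Net migration: 0–19 − 67 → 121; 20–39 + 67 → 1259; 40–59 + 67 → 1261; 60–79 + 67 → 319; 80+ + 67 → 1577
→ [121, 1259, 1261, 319, 1577]
[period 2]
Births: 1259 * 0.118 = 149, 1261 * 0.144 = 182 — total 331
20–39: 121 * 0.946 = 114
40–59: 1259 * 0.948 = 1194
60–79: 1261 * 0.934 = 1178
80+: 319 * 0.936 + 1577 * 0.262 = 299 + 413 = 712
Net migration: 0–19 − 67 → 264; 20–39 + 67 → 181; 40–59 + 67 → 1261; 60–79 + 67 → 1245; 80+ + 67 → 779
→ [264, 181, 1261, 1245, 779]
[period 3]
Births: 181 * 0.118 = 21, 1261 * 0.144 = 182 — total 203
20–39: 264 * 0.946 = 250
40–59: 181 * 0.948 = 172
60–79: 1261 * 0.934 = 1178
80+: 1245 * 0.936 + 779 * 0.262 = 1165 + 204 = 1369
Net migration: 0–19 − 67 → 136; 20–39 + 67 → 317; 40–59 + 67 → 239; 60–79 + 67 → 1245; 80+ + 67 → 1436
→ [136, 317, 239, 1245, 1436]

239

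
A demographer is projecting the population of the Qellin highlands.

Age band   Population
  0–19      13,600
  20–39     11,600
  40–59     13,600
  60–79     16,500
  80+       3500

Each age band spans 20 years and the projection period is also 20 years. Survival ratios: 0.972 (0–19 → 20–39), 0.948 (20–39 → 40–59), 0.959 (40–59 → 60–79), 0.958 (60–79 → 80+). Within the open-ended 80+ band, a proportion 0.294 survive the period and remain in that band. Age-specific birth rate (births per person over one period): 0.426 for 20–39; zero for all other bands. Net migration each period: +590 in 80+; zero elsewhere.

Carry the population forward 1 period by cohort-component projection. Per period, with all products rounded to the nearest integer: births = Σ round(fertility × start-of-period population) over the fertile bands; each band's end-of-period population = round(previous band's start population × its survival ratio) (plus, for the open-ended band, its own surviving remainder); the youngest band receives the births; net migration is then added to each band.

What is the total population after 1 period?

— Period 1 —
Births: 11600 × 0.426 = 4942
20–39: 13600 × 0.972 = 13219
40–59: 11600 × 0.948 = 10997
60–79: 13600 × 0.959 = 13042
80+: 16500 × 0.958 + 3500 × 0.294 = 15807 + 1029 = 16836
Net migration: 80+ + 590 → 17426
Giving 4942 / 13219 / 10997 / 13042 / 17426.
Total after period 1: 4942 + 13219 + 10997 + 13042 + 17426 = 59626

59626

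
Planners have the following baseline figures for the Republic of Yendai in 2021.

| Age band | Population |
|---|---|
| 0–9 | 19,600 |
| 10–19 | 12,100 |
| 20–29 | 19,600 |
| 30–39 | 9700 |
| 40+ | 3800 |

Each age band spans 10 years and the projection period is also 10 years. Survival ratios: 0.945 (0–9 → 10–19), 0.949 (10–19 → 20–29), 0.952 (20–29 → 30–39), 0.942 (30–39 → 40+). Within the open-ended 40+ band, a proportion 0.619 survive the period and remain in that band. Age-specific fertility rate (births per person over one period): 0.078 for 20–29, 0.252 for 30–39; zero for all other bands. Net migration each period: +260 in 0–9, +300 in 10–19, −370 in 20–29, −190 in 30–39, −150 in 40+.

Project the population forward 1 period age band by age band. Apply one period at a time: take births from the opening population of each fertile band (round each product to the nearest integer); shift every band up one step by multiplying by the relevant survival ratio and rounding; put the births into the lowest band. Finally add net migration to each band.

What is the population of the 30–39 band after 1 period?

(Bands numbered youngest = 1 to oldest = 5.)
After projecting period 1:
Births: 19600 * 0.078 = 1529, 9700 * 0.252 = 2444 — total 3973
Band 2: 19600 * 0.945 = 18522
Band 3: 12100 * 0.949 = 11483
Band 4: 19600 * 0.952 = 18659
Band 5: 9700 * 0.942 + 3800 * 0.619 = 9137 + 2352 = 11489
Net migration: Band 1 + 260 → 4233; Band 2 + 300 → 18822; Band 3 − 370 → 11113; Band 4 − 190 → 18469; Band 5 − 150 → 11339
End of period: [4233, 18822, 11113, 18469, 11339]

18469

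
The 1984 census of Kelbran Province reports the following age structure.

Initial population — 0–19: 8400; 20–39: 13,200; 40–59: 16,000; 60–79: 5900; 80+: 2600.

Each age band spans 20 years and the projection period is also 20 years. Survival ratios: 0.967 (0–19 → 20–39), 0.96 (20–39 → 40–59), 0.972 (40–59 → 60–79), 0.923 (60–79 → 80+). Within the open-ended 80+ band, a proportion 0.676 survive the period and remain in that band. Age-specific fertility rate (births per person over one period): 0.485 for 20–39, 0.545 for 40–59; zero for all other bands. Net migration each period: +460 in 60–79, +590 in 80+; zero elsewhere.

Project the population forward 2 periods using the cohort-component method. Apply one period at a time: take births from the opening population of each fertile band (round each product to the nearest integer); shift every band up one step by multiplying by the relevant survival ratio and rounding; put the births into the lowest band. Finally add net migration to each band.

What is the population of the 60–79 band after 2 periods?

12777

After projecting period 1:
Births: 13200 × 0.485 = 6402  |  16000 × 0.545 = 8720 → 15122
20–39: 8400 × 0.967 = 8123
40–59: 13200 × 0.96 = 12672
60–79: 16000 × 0.972 = 15552
80+: 5900 × 0.923 + 2600 × 0.676 = 5446 + 1758 = 7204
Net migration: 60–79 + 460 → 16012; 80+ + 590 → 7794
Giving 15122 / 8123 / 12672 / 16012 / 7794.
After projecting period 2:
Births: 8123 × 0.485 = 3940  |  12672 × 0.545 = 6906 → 10846
20–39: 15122 × 0.967 = 14623
40–59: 8123 × 0.96 = 7798
60–79: 12672 × 0.972 = 12317
80+: 16012 × 0.923 + 7794 × 0.676 = 14779 + 5269 = 20048
Net migration: 60–79 + 460 → 12777; 80+ + 590 → 20638
Giving 10846 / 14623 / 7798 / 12777 / 20638.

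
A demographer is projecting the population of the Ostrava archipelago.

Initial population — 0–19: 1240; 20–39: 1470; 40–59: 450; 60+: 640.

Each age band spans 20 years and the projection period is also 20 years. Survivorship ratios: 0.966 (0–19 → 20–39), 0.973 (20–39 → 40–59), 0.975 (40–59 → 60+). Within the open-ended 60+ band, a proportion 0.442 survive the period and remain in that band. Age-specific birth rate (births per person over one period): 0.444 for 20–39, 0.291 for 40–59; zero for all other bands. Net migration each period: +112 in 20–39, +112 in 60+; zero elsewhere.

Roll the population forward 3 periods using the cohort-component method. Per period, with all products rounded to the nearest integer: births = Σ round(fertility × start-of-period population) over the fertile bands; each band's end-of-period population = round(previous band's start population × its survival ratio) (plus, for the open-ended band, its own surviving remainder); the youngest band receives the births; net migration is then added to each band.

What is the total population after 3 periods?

Numbering the groups 1..4 from youngest to oldest:
Period 1.
Births: 1470 * 0.444 = 653, 450 * 0.291 = 131 → total 784
Group 2: 1240 * 0.966 = 1198
Group 3: 1470 * 0.973 = 1430
Group 4: 450 * 0.975 + 640 * 0.442 = 439 + 283 = 722
Net migration: Group 2 + 112 → 1310; Group 4 + 112 → 834
Giving 784 / 1310 / 1430 / 834.
Period 2.
Births: 1310 * 0.444 = 582, 1430 * 0.291 = 416 → total 998
Group 2: 784 * 0.966 = 757
Group 3: 1310 * 0.973 = 1275
Group 4: 1430 * 0.975 + 834 * 0.442 = 1394 + 369 = 1763
Net migration: Group 2 + 112 → 869; Group 4 + 112 → 1875
Giving 998 / 869 / 1275 / 1875.
Period 3.
Births: 869 * 0.444 = 386, 1275 * 0.291 = 371 → total 757
Group 2: 998 * 0.966 = 964
Group 3: 869 * 0.973 = 846
Group 4: 1275 * 0.975 + 1875 * 0.442 = 1243 + 829 = 2072
Net migration: Group 2 + 112 → 1076; Group 4 + 112 → 2184
Giving 757 / 1076 / 846 / 2184.
Total after period 3: 757 + 1076 + 846 + 2184 = 4863

4863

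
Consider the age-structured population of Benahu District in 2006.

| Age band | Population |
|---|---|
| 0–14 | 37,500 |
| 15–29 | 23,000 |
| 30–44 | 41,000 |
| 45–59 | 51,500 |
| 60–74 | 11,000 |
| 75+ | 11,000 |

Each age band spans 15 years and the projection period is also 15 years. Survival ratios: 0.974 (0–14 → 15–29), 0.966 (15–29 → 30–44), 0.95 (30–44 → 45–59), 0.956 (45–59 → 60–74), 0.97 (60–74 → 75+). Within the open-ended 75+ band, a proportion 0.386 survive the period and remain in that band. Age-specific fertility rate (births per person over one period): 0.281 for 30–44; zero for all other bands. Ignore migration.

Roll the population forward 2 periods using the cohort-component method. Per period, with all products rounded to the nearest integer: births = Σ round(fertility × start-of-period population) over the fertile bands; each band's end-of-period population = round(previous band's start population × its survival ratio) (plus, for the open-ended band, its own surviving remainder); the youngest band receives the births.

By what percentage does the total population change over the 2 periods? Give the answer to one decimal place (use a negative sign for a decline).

Numbering the bands 1..6 from youngest to oldest:
Period 1.
Births: 41000 × 0.281 = 11521
Band 2: 37500 × 0.974 = 36525
Band 3: 23000 × 0.966 = 22218
Band 4: 41000 × 0.95 = 38950
Band 5: 51500 × 0.956 = 49234
Band 6: 11000 × 0.97 + 11000 × 0.386 = 10670 + 4246 = 14916
Giving 11521 / 36525 / 22218 / 38950 / 49234 / 14916.
Period 2.
Births: 22218 × 0.281 = 6243
Band 2: 11521 × 0.974 = 11221
Band 3: 36525 × 0.966 = 35283
Band 4: 22218 × 0.95 = 21107
Band 5: 38950 × 0.956 = 37236
Band 6: 49234 × 0.97 + 14916 × 0.386 = 47757 + 5758 = 53515
Giving 6243 / 11221 / 35283 / 21107 / 37236 / 53515.
Total: 175000 → 164605; change = -10395; percentage change = -5.9%

-5.9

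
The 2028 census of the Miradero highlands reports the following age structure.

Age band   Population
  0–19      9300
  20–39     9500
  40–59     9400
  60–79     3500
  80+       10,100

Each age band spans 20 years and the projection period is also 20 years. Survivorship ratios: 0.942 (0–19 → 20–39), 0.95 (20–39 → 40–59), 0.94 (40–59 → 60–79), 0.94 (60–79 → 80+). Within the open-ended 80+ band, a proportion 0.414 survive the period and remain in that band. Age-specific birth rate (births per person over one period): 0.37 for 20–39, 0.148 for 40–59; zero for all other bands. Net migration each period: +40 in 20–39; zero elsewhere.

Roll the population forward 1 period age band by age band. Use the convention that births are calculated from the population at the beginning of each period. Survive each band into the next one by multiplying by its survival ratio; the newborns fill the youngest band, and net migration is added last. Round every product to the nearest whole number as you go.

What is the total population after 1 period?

Period 1.
Births: 9500 × 0.37 = 3515  |  9400 × 0.148 = 1391 ⇒ total 4906
20–39: 9300 × 0.942 = 8761
40–59: 9500 × 0.95 = 9025
60–79: 9400 × 0.94 = 8836
80+: 3500 × 0.94 + 10100 × 0.414 = 3290 + 4181 = 7471
Net migration: 20–39 + 40 → 8801
End of period: [4906, 8801, 9025, 8836, 7471]
Total after period 1: 4906 + 8801 + 9025 + 8836 + 7471 = 39039

39039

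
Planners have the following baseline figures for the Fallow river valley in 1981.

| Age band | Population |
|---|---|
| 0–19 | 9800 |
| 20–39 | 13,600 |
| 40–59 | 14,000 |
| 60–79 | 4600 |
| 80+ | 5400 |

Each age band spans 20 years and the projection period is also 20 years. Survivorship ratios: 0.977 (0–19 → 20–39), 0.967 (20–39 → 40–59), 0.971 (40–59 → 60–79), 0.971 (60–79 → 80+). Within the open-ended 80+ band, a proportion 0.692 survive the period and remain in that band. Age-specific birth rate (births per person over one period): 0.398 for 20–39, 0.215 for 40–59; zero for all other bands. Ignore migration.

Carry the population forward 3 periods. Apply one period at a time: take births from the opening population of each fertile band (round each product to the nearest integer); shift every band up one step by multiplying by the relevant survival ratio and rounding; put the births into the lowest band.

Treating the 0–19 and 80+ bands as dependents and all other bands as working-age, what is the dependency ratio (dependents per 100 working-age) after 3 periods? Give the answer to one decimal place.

131.1

Let band 1 be 0–19 through band 5 = 80+.
Period 1.
Births: 13600 × 0.398 = 5413, 14000 × 0.215 = 3010 — total 8423
Band 2: 9800 × 0.977 = 9575
Band 3: 13600 × 0.967 = 13151
Band 4: 14000 × 0.971 = 13594
Band 5: 4600 × 0.971 + 5400 × 0.692 = 4467 + 3737 = 8204
End of period: [8423, 9575, 13151, 13594, 8204]
Period 2.
Births: 9575 × 0.398 = 3811, 13151 × 0.215 = 2827 — total 6638
Band 2: 8423 × 0.977 = 8229
Band 3: 9575 × 0.967 = 9259
Band 4: 13151 × 0.971 = 12770
Band 5: 13594 × 0.971 + 8204 × 0.692 = 13200 + 5677 = 18877
End of period: [6638, 8229, 9259, 12770, 18877]
Period 3.
Births: 8229 × 0.398 = 3275, 9259 × 0.215 = 1991 — total 5266
Band 2: 6638 × 0.977 = 6485
Band 3: 8229 × 0.967 = 7957
Band 4: 9259 × 0.971 = 8990
Band 5: 12770 × 0.971 + 18877 × 0.692 = 12400 + 13063 = 25463
End of period: [5266, 6485, 7957, 8990, 25463]
Dependents (band 0–19 + band 80+) = 5266 + 25463 = 30729; working-age = 23432; ratio = 30729/23432 × 100 = 131.1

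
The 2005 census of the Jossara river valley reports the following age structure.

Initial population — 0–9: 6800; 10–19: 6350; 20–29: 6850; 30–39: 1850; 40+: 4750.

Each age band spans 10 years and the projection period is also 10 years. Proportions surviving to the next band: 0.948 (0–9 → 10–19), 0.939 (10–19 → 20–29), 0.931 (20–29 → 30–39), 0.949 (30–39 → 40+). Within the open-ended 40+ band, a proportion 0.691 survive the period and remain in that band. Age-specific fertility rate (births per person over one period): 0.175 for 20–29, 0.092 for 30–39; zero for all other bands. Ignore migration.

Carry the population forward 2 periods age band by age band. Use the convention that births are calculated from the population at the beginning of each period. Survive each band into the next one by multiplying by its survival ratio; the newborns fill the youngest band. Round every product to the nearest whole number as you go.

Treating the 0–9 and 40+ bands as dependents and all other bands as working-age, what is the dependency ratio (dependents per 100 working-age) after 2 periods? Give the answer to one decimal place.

86.5

Let band 1 be 0–9 through band 5 = 40+.
After projecting period 1:
Births: 6850 * 0.175 = 1199  |  1850 * 0.092 = 170 → total 1369
Band 2: 6800 * 0.948 = 6446
Band 3: 6350 * 0.939 = 5963
Band 4: 6850 * 0.931 = 6377
Band 5: 1850 * 0.949 + 4750 * 0.691 = 1756 + 3282 = 5038
End of period: [1369, 6446, 5963, 6377, 5038]
After projecting period 2:
Births: 5963 * 0.175 = 1044  |  6377 * 0.092 = 587 → total 1631
Band 2: 1369 * 0.948 = 1298
Band 3: 6446 * 0.939 = 6053
Band 4: 5963 * 0.931 = 5552
Band 5: 6377 * 0.949 + 5038 * 0.691 = 6052 + 3481 = 9533
End of period: [1631, 1298, 6053, 5552, 9533]
Dependents (band 0–9 + band 40+) = 1631 + 9533 = 11164; working-age = 12903; ratio = 11164/12903 × 100 = 86.5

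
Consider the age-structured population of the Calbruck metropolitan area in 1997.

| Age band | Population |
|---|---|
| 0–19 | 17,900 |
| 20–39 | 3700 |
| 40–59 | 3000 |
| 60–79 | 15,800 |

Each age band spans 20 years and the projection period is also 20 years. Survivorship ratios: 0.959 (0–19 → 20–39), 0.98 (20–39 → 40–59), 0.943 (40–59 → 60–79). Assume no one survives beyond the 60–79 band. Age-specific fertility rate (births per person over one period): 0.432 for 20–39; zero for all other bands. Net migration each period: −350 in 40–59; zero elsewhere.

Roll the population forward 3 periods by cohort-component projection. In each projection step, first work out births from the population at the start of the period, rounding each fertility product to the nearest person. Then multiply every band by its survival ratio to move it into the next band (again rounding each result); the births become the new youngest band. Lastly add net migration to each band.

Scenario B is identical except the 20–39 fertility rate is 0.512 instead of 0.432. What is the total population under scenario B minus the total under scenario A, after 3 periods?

Numbering the bands 1..4 from youngest to oldest:
Period 1.
Births: 3700 × 0.432 = 1598
Band 2: 17900 × 0.959 = 17166
Band 3: 3700 × 0.98 = 3626
Band 4: 3000 × 0.943 = 2829
Net migration: Band 3 − 350 → 3276
→ [1598, 17166, 3276, 2829]
Period 2.
Births: 17166 × 0.432 = 7416
Band 2: 1598 × 0.959 = 1532
Band 3: 17166 × 0.98 = 16823
Band 4: 3276 × 0.943 = 3089
Net migration: Band 3 − 350 → 16473
→ [7416, 1532, 16473, 3089]
Period 3.
Births: 1532 × 0.432 = 662
Band 2: 7416 × 0.959 = 7112
Band 3: 1532 × 0.98 = 1501
Band 4: 16473 × 0.943 = 15534
Net migration: Band 3 − 350 → 1151
→ [662, 7112, 1151, 15534]
Scenario A total after 3 periods: 24459
Scenario B projection —
Period 1.
Births: 3700 × 0.512 = 1894
Band 2: 17900 × 0.959 = 17166
Band 3: 3700 × 0.98 = 3626
Band 4: 3000 × 0.943 = 2829
Net migration: Band 3 − 350 → 3276
→ [1894, 17166, 3276, 2829]
Period 2.
Births: 17166 × 0.512 = 8789
Band 2: 1894 × 0.959 = 1816
Band 3: 17166 × 0.98 = 16823
Band 4: 3276 × 0.943 = 3089
Net migration: Band 3 − 350 → 16473
→ [8789, 1816, 16473, 3089]
Period 3.
Births: 1816 × 0.512 = 930
Band 2: 8789 × 0.959 = 8429
Band 3: 1816 × 0.98 = 1780
Band 4: 16473 × 0.943 = 15534
Net migration: Band 3 − 350 → 1430
→ [930, 8429, 1430, 15534]
Scenario B total after 3 periods: 26323
Difference B − A = 26323 − 24459 = 1864

1864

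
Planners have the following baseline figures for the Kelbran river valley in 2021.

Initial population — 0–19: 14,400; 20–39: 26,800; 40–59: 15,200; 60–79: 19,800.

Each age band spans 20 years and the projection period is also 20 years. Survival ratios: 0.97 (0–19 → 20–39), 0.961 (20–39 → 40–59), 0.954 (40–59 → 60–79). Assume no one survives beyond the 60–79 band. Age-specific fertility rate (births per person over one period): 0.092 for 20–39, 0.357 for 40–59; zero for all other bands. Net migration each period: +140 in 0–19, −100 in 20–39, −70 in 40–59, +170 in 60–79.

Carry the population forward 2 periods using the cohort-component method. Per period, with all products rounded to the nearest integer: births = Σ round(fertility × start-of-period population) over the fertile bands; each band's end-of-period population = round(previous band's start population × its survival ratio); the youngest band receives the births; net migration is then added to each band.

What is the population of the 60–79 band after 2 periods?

24673

Period 1:
Births: 26800 × 0.092 = 2466  |  15200 × 0.357 = 5426 → total 7892
20–39: 14400 × 0.97 = 13968
40–59: 26800 × 0.961 = 25755
60–79: 15200 × 0.954 = 14501
Net migration: 0–19 + 140 → 8032; 20–39 − 100 → 13868; 40–59 − 70 → 25685; 60–79 + 170 → 14671
→ [8032, 13868, 25685, 14671]
Period 2:
Births: 13868 × 0.092 = 1276  |  25685 × 0.357 = 9170 → total 10446
20–39: 8032 × 0.97 = 7791
40–59: 13868 × 0.961 = 13327
60–79: 25685 × 0.954 = 24503
Net migration: 0–19 + 140 → 10586; 20–39 − 100 → 7691; 40–59 − 70 → 13257; 60–79 + 170 → 24673
→ [10586, 7691, 13257, 24673]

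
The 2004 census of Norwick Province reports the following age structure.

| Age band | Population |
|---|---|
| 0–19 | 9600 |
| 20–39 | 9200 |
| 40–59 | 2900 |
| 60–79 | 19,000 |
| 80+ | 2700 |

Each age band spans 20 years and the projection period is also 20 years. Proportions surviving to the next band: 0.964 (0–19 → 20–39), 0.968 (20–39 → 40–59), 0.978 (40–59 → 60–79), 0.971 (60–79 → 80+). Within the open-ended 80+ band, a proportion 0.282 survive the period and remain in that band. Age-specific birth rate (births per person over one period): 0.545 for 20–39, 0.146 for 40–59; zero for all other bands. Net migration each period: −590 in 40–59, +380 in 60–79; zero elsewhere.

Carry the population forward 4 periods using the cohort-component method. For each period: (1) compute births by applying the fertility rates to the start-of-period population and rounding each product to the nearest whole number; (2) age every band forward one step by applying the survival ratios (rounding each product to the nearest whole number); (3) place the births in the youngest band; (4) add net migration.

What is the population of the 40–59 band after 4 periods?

Numbering the groups 1..5 from youngest to oldest:
Period 1.
Births: 9200 × 0.545 = 5014  |  2900 × 0.146 = 423 ⇒ total 5437
Group 2: 9600 × 0.964 = 9254
Group 3: 9200 × 0.968 = 8906
Group 4: 2900 × 0.978 = 2836
Group 5: 19000 × 0.971 + 2700 × 0.282 = 18449 + 761 = 19210
Net migration: Group 3 − 590 → 8316; Group 4 + 380 → 3216
End of period: [5437, 9254, 8316, 3216, 19210]
Period 2.
Births: 9254 × 0.545 = 5043  |  8316 × 0.146 = 1214 ⇒ total 6257
Group 2: 5437 × 0.964 = 5241
Group 3: 9254 × 0.968 = 8958
Group 4: 8316 × 0.978 = 8133
Group 5: 3216 × 0.971 + 19210 × 0.282 = 3123 + 5417 = 8540
Net migration: Group 3 − 590 → 8368; Group 4 + 380 → 8513
End of period: [6257, 5241, 8368, 8513, 8540]
Period 3.
Births: 5241 × 0.545 = 2856  |  8368 × 0.146 = 1222 ⇒ total 4078
Group 2: 6257 × 0.964 = 6032
Group 3: 5241 × 0.968 = 5073
Group 4: 8368 × 0.978 = 8184
Group 5: 8513 × 0.971 + 8540 × 0.282 = 8266 + 2408 = 10674
Net migration: Group 3 − 590 → 4483; Group 4 + 380 → 8564
End of period: [4078, 6032, 4483, 8564, 10674]
Period 4.
Births: 6032 × 0.545 = 3287  |  4483 × 0.146 = 655 ⇒ total 3942
Group 2: 4078 × 0.964 = 3931
Group 3: 6032 × 0.968 = 5839
Group 4: 4483 × 0.978 = 4384
Group 5: 8564 × 0.971 + 10674 × 0.282 = 8316 + 3010 = 11326
Net migration: Group 3 − 590 → 5249; Group 4 + 380 → 4764
End of period: [3942, 3931, 5249, 4764, 11326]

5249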